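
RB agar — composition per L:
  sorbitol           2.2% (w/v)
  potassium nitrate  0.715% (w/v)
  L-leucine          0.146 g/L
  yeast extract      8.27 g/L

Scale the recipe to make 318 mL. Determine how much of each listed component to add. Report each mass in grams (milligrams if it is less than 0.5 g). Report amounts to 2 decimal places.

Scale factor relative to 1 L: 0.318.
sorbitol: 2.2 g per 100 mL × 318 mL ÷ 100 = 7.00 g
potassium nitrate: 0.715 g per 100 mL × 318 mL ÷ 100 = 2.27 g
L-leucine: 0.146 g/L × 0.318 L = 0.046428 g = 46.43 mg
yeast extract: 8.27 g/L × 0.318 L = 2.63 g

sorbitol 7.00 g; potassium nitrate 2.27 g; L-leucine 46.43 mg; yeast extract 2.63 g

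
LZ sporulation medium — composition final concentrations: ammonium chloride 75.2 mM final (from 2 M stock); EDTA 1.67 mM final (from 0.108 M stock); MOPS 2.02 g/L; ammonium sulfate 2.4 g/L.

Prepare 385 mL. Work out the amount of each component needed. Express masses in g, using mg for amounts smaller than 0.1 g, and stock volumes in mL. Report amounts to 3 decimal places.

ammonium chloride 14.476 mL; EDTA 5.953 mL; MOPS 0.778 g; ammonium sulfate 0.924 g

Target volume = 385 mL = 0.385 L.
ammonium chloride: dilute stock: 75.2 mM × 385 mL ÷ 2000 mM = 14.476 mL
EDTA: dilute stock: 1.67 mM × 385 mL ÷ 108 mM = 5.953 mL
MOPS: 2.02 g/L × 0.385 L = 0.778 g
ammonium sulfate: 2.4 g/L × 0.385 L = 0.924 g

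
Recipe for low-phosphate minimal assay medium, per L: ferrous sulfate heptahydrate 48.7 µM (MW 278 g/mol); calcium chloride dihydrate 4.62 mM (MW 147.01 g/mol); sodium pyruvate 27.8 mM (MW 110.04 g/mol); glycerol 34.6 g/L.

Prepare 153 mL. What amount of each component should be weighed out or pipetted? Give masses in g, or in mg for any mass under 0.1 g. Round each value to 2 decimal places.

ferrous sulfate heptahydrate 2.07 mg; calcium chloride dihydrate 0.10 g; sodium pyruvate 0.47 g; glycerol 5.29 g

Target volume = 153 mL = 0.153 L.
ferrous sulfate heptahydrate: 48.7 µmol/L × 278 g/mol × 0.153 L ÷ 1000 = 2.07 mg
calcium chloride dihydrate: 4.62 mmol/L × 147.01 g/mol × 0.153 L ÷ 1000 = 0.10 g
sodium pyruvate: 27.8 mmol/L × 110.04 g/mol × 0.153 L ÷ 1000 = 0.47 g
glycerol: 34.6 g/L × 0.153 L = 5.29 g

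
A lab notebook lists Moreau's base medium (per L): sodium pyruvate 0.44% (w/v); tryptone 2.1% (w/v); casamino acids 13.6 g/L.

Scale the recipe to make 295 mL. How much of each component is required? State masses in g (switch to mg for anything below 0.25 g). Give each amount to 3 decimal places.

sodium pyruvate 1.298 g; tryptone 6.195 g; casamino acids 4.012 g

Target volume = 295 mL = 0.295 L.
sodium pyruvate: 0.44 g per 100 mL × 295 mL ÷ 100 = 1.298 g
tryptone: 2.1% w/v = 21 g/L → 21 × 0.295 L = 6.195 g
casamino acids: 13.6 g/L × 0.295 L = 4.012 g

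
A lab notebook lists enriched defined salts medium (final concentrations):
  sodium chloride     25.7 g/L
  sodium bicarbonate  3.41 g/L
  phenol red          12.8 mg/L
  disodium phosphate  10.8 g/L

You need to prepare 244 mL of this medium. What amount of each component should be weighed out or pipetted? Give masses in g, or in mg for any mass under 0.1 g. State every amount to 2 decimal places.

Working volume: 244 mL = 0.244 L.
sodium chloride: 25.7 g/L × 0.244 L = 6.27 g
sodium bicarbonate: 3.41 g/L × 0.244 L = 0.83 g
phenol red: 12.8 mg/L × 0.244 L = 3.12 mg
disodium phosphate: 10.8 g/L × 0.244 L = 2.64 g

sodium chloride 6.27 g; sodium bicarbonate 0.83 g; phenol red 3.12 mg; disodium phosphate 2.64 g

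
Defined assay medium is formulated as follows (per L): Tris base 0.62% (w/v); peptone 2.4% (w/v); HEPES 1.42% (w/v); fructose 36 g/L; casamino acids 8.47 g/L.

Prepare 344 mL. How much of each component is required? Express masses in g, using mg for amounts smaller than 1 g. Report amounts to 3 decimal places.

Tris base 2.133 g; peptone 8.256 g; HEPES 4.885 g; fructose 12.384 g; casamino acids 2.914 g

Working volume: 344 mL = 0.344 L.
Tris base: 0.62 g per 100 mL × 344 mL ÷ 100 = 2.133 g
peptone: 2.4% w/v = 24 g/L → 24 × 0.344 L = 8.256 g
HEPES: 1.42 g per 100 mL × 344 mL ÷ 100 = 4.885 g
fructose: 36 g/L × 0.344 L = 12.384 g
casamino acids: 8.47 g/L × 0.344 L = 2.914 g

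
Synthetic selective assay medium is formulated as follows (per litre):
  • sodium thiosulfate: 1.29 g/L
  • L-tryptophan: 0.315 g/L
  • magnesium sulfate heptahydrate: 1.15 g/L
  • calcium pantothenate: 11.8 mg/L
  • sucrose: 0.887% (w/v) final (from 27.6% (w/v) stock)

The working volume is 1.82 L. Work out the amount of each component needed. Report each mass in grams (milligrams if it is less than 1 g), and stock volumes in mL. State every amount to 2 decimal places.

Scale factor relative to 1 L: 1.82.
sodium thiosulfate: 1.29 g/L × 1.82 L = 2.35 g
L-tryptophan: 0.315 g/L × 1.82 L = 0.5733 g = 573.30 mg
magnesium sulfate heptahydrate: 1.15 g/L × 1.82 L = 2.09 g
calcium pantothenate: 11.8 mg/L × 1.82 L = 21.48 mg
sucrose: C1V1 = C2V2 → 0.887% ÷ 27.6% × 1820 mL = 58.49 mL

sodium thiosulfate 2.35 g; L-tryptophan 573.30 mg; magnesium sulfate heptahydrate 2.09 g; calcium pantothenate 21.48 mg; sucrose 58.49 mL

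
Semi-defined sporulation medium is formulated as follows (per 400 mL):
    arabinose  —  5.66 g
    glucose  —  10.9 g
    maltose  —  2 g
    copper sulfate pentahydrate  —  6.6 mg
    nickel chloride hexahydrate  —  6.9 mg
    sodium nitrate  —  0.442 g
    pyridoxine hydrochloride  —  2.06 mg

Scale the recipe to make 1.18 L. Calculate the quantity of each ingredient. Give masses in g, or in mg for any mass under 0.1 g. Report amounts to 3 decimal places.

Ratio of target to recipe volume: 1180 / 400 = 2.95.
arabinose: 5.66 g × (1180 mL / 400 mL) = 16.697 g
glucose: 10.9 g × (1180 mL / 400 mL) = 32.155 g
maltose: 2 g × (1180 mL / 400 mL) = 5.900 g
copper sulfate pentahydrate: 6.6 mg × (1180 mL / 400 mL) = 19.470 mg
nickel chloride hexahydrate: 6.9 mg × (1180 mL / 400 mL) = 20.355 mg
sodium nitrate: 0.442 g × (1180 mL / 400 mL) = 1.304 g
pyridoxine hydrochloride: 2.06 mg × (1180 mL / 400 mL) = 6.077 mg

arabinose 16.697 g; glucose 32.155 g; maltose 5.900 g; copper sulfate pentahydrate 19.470 mg; nickel chloride hexahydrate 20.355 mg; sodium nitrate 1.304 g; pyridoxine hydrochloride 6.077 mg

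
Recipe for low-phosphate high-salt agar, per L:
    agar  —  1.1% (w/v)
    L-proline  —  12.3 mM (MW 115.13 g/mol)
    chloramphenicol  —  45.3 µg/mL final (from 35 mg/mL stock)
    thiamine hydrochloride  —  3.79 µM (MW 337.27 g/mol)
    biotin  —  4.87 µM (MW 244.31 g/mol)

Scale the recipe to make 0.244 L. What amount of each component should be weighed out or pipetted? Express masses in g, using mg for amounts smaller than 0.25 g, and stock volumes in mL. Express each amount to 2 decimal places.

agar 2.68 g; L-proline 0.35 g; chloramphenicol 0.32 mL; thiamine hydrochloride 0.31 mg; biotin 0.29 mg

Scale factor relative to 1 L: 0.244.
agar: 1.1 g per 100 mL × 244 mL ÷ 100 = 2.68 g
L-proline: 12.3 mmol/L × 115.13 g/mol × 0.244 L ÷ 1000 = 0.35 g
chloramphenicol: C1V1 = C2V2 → 45.3 µg/mL × 244 mL ÷ 35000 µg/mL = 0.32 mL
thiamine hydrochloride: 3.79 µmol/L × 337.27 g/mol × 0.244 L ÷ 1000 = 0.31 mg
biotin: 4.87 µmol/L × 244.31 g/mol × 0.244 L ÷ 1000 = 0.29 mg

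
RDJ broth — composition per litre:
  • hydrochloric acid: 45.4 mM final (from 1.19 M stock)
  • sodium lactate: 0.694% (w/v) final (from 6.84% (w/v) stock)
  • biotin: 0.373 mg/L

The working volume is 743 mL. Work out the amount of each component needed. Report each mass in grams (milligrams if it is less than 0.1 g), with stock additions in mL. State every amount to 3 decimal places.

Target volume = 743 mL = 0.743 L.
hydrochloric acid: C1V1 = C2V2 → 45.4 mM × 743 mL ÷ 1190 mM = 28.346 mL
sodium lactate: C1V1 = C2V2 → 0.694% ÷ 6.84% × 743 mL = 75.386 mL
biotin: 0.373 mg/L × 0.743 L = 0.277 mg

hydrochloric acid 28.346 mL; sodium lactate 75.386 mL; biotin 0.277 mg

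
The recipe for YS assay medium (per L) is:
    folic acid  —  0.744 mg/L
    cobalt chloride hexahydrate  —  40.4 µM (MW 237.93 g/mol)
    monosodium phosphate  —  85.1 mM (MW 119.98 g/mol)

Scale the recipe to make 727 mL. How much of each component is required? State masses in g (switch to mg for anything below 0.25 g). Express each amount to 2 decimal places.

folic acid 0.54 mg; cobalt chloride hexahydrate 6.99 mg; monosodium phosphate 7.42 g

Scale factor relative to 1 L: 0.727.
folic acid: 0.744 mg/L × 0.727 L = 0.54 mg
cobalt chloride hexahydrate: 40.4 µmol/L × 237.93 g/mol × 0.727 L ÷ 1000 = 6.99 mg
monosodium phosphate: 85.1 mmol/L × 119.98 g/mol × 0.727 L ÷ 1000 = 7.42 g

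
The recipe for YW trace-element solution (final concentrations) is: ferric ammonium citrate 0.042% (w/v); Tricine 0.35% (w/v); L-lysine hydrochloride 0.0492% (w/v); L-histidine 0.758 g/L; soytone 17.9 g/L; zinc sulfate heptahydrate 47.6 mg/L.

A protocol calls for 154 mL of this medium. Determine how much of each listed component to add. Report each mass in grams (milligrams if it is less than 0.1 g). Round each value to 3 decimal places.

ferric ammonium citrate 64.680 mg; Tricine 0.539 g; L-lysine hydrochloride 75.768 mg; L-histidine 0.117 g; soytone 2.757 g; zinc sulfate heptahydrate 7.330 mg

Target volume = 154 mL = 0.154 L.
ferric ammonium citrate: 0.042 g per 100 mL × 154 mL ÷ 100 = 0.06468 g = 64.680 mg
Tricine: 0.35 g per 100 mL × 154 mL ÷ 100 = 0.539 g
L-lysine hydrochloride: 0.0492 g per 100 mL × 154 mL ÷ 100 = 0.075768 g = 75.768 mg
L-histidine: 0.758 g/L × 0.154 L = 0.117 g
soytone: 17.9 g/L × 0.154 L = 2.757 g
zinc sulfate heptahydrate: 47.6 mg/L × 0.154 L = 7.330 mg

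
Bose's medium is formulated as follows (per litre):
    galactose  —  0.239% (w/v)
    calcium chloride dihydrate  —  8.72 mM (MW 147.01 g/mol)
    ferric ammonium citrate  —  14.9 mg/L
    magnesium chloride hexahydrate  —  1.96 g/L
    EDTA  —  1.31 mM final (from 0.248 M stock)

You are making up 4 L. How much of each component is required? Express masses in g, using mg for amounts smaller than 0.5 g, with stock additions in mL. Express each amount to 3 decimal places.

galactose 9.560 g; calcium chloride dihydrate 5.128 g; ferric ammonium citrate 59.600 mg; magnesium chloride hexahydrate 7.840 g; EDTA 21.129 mL

Scale factor relative to 1 L: 4.
galactose: 0.239 g per 100 mL × 4000 mL ÷ 100 = 9.560 g
calcium chloride dihydrate: 8.72 mmol/L × 147.01 g/mol × 4 L ÷ 1000 = 5.128 g
ferric ammonium citrate: 14.9 mg/L × 4 L = 59.600 mg
magnesium chloride hexahydrate: 1.96 g/L × 4 L = 7.840 g
EDTA: V = C2·V2/C1 = 1.31 mM × 4000 mL ÷ 248 mM = 21.129 mL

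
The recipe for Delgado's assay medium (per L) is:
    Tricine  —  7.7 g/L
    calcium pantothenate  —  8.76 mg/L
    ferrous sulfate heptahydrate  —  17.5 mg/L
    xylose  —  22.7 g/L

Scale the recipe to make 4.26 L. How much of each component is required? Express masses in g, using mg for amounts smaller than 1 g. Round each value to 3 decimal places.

Tricine 32.802 g; calcium pantothenate 37.318 mg; ferrous sulfate heptahydrate 74.550 mg; xylose 96.702 g

Working volume: 4.26 L.
Tricine: 7.7 g/L × 4.26 L = 32.802 g
calcium pantothenate: 8.76 mg/L × 4.26 L = 37.318 mg
ferrous sulfate heptahydrate: 17.5 mg/L × 4.26 L = 74.550 mg
xylose: 22.7 g/L × 4.26 L = 96.702 g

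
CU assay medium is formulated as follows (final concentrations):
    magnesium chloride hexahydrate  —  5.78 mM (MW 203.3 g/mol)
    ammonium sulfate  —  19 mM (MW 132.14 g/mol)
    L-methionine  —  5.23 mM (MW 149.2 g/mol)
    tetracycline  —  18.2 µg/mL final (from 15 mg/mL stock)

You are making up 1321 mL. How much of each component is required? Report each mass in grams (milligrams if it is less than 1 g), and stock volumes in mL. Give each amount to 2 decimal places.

magnesium chloride hexahydrate 1.55 g; ammonium sulfate 3.32 g; L-methionine 1.03 g; tetracycline 1.60 mL

Working volume: 1321 mL = 1.321 L.
magnesium chloride hexahydrate: 5.78 mmol/L × 203.3 g/mol × 1.321 L ÷ 1000 = 1.55 g
ammonium sulfate: 19 mmol/L × 132.14 g/mol × 1.321 L ÷ 1000 = 3.32 g
L-methionine: 5.23 mmol/L × 149.2 g/mol × 1.321 L ÷ 1000 = 1.03 g
tetracycline: C1V1 = C2V2 → 18.2 µg/mL × 1321 mL ÷ 15000 µg/mL = 1.60 mL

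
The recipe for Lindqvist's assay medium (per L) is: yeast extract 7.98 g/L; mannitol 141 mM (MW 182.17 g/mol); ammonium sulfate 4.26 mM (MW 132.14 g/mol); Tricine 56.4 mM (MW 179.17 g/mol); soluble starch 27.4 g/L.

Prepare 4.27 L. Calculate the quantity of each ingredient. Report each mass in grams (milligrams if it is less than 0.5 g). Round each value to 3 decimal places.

yeast extract 34.075 g; mannitol 109.679 g; ammonium sulfate 2.404 g; Tricine 43.149 g; soluble starch 116.998 g

Working volume: 4.27 L.
yeast extract: 7.98 g/L × 4.27 L = 34.075 g
mannitol: 141 mmol/L × 182.17 g/mol × 4.27 L ÷ 1000 = 109.679 g
ammonium sulfate: 4.26 mmol/L × 132.14 g/mol × 4.27 L ÷ 1000 = 2.404 g
Tricine: 56.4 mmol/L × 179.17 g/mol × 4.27 L ÷ 1000 = 43.149 g
soluble starch: 27.4 g/L × 4.27 L = 116.998 g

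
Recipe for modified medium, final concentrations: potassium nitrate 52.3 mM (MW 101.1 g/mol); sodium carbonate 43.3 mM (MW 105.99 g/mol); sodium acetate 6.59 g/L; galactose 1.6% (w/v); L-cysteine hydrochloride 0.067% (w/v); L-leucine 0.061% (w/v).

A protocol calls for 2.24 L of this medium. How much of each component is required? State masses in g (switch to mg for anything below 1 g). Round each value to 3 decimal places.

potassium nitrate 11.844 g; sodium carbonate 10.280 g; sodium acetate 14.762 g; galactose 35.840 g; L-cysteine hydrochloride 1.501 g; L-leucine 1.366 g

Working volume: 2.24 L.
potassium nitrate: 52.3 mmol/L × 101.1 g/mol × 2.24 L ÷ 1000 = 11.844 g
sodium carbonate: 43.3 mmol/L × 105.99 g/mol × 2.24 L ÷ 1000 = 10.280 g
sodium acetate: 6.59 g/L × 2.24 L = 14.762 g
galactose: 1.6% w/v = 16 g/L → 16 × 2.24 L = 35.840 g
L-cysteine hydrochloride: 0.067 g per 100 mL × 2240 mL ÷ 100 = 1.501 g
L-leucine: 0.061 g per 100 mL × 2240 mL ÷ 100 = 1.366 g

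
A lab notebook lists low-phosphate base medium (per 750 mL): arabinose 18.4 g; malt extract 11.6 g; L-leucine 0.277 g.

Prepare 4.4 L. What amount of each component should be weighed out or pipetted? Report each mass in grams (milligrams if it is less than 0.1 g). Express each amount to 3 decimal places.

Ratio of target to recipe volume: 4400 / 750 = 5.86667.
arabinose: 18.4 g × (4400 mL / 750 mL) = 107.947 g
malt extract: 11.6 g × (4400 mL / 750 mL) = 68.053 g
L-leucine: 0.277 g × (4400 mL / 750 mL) = 1.625 g

arabinose 107.947 g; malt extract 68.053 g; L-leucine 1.625 g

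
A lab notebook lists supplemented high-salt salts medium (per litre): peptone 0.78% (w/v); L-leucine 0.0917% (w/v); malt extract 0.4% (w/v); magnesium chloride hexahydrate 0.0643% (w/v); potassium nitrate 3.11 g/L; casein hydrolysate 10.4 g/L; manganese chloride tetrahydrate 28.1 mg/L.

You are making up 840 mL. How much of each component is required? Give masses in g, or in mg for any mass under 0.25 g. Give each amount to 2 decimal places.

Working volume: 840 mL = 0.84 L.
peptone: 0.78% w/v = 7.8 g/L → 7.8 × 0.84 L = 6.55 g
L-leucine: 0.0917 g per 100 mL × 840 mL ÷ 100 = 0.77 g
malt extract: 0.4 g per 100 mL × 840 mL ÷ 100 = 3.36 g
magnesium chloride hexahydrate: 0.0643 g per 100 mL × 840 mL ÷ 100 = 0.54 g
potassium nitrate: 3.11 g/L × 0.84 L = 2.61 g
casein hydrolysate: 10.4 g/L × 0.84 L = 8.74 g
manganese chloride tetrahydrate: 28.1 mg/L × 0.84 L = 23.60 mg

peptone 6.55 g; L-leucine 0.77 g; malt extract 3.36 g; magnesium chloride hexahydrate 0.54 g; potassium nitrate 2.61 g; casein hydrolysate 8.74 g; manganese chloride tetrahydrate 23.60 mg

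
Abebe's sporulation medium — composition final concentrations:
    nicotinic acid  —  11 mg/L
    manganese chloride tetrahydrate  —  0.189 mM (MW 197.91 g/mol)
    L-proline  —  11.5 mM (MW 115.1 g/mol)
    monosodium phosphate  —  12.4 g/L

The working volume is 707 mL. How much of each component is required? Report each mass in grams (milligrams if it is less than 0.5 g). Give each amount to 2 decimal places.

Scale factor relative to 1 L: 0.707.
nicotinic acid: 11 mg/L × 0.707 L = 7.78 mg
manganese chloride tetrahydrate: 0.189 mmol/L × 197.91 mg/mmol × 0.707 L = 26.45 mg
L-proline: 11.5 mmol/L × 115.1 g/mol × 0.707 L ÷ 1000 = 0.94 g
monosodium phosphate: 12.4 g/L × 0.707 L = 8.77 g

nicotinic acid 7.78 mg; manganese chloride tetrahydrate 26.45 mg; L-proline 0.94 g; monosodium phosphate 8.77 g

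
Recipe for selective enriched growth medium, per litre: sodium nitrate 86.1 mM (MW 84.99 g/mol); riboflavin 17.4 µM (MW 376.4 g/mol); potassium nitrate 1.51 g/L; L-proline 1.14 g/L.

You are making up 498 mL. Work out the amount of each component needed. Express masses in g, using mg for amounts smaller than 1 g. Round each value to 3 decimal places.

sodium nitrate 3.644 g; riboflavin 3.262 mg; potassium nitrate 751.980 mg; L-proline 567.720 mg

Working volume: 498 mL = 0.498 L.
sodium nitrate: 86.1 mmol/L × 84.99 g/mol × 0.498 L ÷ 1000 = 3.644 g
riboflavin: 17.4 µmol/L × 376.4 g/mol × 0.498 L ÷ 1000 = 3.262 mg
potassium nitrate: 1.51 g/L × 0.498 L = 0.75198 g = 751.980 mg
L-proline: 1.14 g/L × 0.498 L = 0.56772 g = 567.720 mg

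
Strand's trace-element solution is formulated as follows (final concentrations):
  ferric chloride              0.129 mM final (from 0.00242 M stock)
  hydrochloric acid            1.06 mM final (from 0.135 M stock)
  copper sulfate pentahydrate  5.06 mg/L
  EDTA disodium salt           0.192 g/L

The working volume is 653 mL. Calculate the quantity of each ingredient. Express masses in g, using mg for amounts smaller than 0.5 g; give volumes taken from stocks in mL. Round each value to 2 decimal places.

Target volume = 653 mL = 0.653 L.
ferric chloride: V = C2·V2/C1 = 0.129 mM × 653 mL ÷ 2.42 mM = 34.81 mL
hydrochloric acid: dilute stock: 1.06 mM × 653 mL ÷ 135 mM = 5.13 mL
copper sulfate pentahydrate: 5.06 mg/L × 0.653 L = 3.30 mg
EDTA disodium salt: 0.192 g/L × 0.653 L = 0.125376 g = 125.38 mg

ferric chloride 34.81 mL; hydrochloric acid 5.13 mL; copper sulfate pentahydrate 3.30 mg; EDTA disodium salt 125.38 mg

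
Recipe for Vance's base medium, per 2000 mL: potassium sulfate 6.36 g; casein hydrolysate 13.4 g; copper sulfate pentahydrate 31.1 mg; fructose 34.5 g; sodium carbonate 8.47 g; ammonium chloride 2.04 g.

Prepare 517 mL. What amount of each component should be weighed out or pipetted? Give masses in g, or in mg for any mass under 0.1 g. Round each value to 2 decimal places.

potassium sulfate 1.64 g; casein hydrolysate 3.46 g; copper sulfate pentahydrate 8.04 mg; fructose 8.92 g; sodium carbonate 2.19 g; ammonium chloride 0.53 g

Ratio of target to recipe volume: 517 / 2000 = 0.2585.
potassium sulfate: 6.36 g × (517 mL / 2000 mL) = 1.64 g
casein hydrolysate: 13.4 g × (517 mL / 2000 mL) = 3.46 g
copper sulfate pentahydrate: 31.1 mg × (517 mL / 2000 mL) = 8.04 mg
fructose: 34.5 g × (517 mL / 2000 mL) = 8.92 g
sodium carbonate: 8.47 g × (517 mL / 2000 mL) = 2.19 g
ammonium chloride: 2.04 g × (517 mL / 2000 mL) = 0.53 g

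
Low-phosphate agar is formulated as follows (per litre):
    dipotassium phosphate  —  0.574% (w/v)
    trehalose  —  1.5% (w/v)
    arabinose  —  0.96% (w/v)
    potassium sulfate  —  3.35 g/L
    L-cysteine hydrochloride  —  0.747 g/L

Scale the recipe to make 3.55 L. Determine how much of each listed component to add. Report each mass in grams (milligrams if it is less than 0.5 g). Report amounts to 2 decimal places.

Working volume: 3.55 L.
dipotassium phosphate: 0.574 g per 100 mL × 3550 mL ÷ 100 = 20.38 g
trehalose: 1.5% w/v = 15 g/L → 15 × 3.55 L = 53.25 g
arabinose: 0.96 g per 100 mL × 3550 mL ÷ 100 = 34.08 g
potassium sulfate: 3.35 g/L × 3.55 L = 11.89 g
L-cysteine hydrochloride: 0.747 g/L × 3.55 L = 2.65 g

dipotassium phosphate 20.38 g; trehalose 53.25 g; arabinose 34.08 g; potassium sulfate 11.89 g; L-cysteine hydrochloride 2.65 g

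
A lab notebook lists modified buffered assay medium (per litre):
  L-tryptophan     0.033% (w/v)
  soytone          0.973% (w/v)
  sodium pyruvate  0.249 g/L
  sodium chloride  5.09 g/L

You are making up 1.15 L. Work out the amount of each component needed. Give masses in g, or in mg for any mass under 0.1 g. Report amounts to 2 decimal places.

Working volume: 1.15 L.
L-tryptophan: 0.033% w/v = 0.33 g/L → 0.33 × 1.15 L = 0.38 g
soytone: 0.973% w/v = 9.73 g/L → 9.73 × 1.15 L = 11.19 g
sodium pyruvate: 0.249 g/L × 1.15 L = 0.29 g
sodium chloride: 5.09 g/L × 1.15 L = 5.85 g

L-tryptophan 0.38 g; soytone 11.19 g; sodium pyruvate 0.29 g; sodium chloride 5.85 g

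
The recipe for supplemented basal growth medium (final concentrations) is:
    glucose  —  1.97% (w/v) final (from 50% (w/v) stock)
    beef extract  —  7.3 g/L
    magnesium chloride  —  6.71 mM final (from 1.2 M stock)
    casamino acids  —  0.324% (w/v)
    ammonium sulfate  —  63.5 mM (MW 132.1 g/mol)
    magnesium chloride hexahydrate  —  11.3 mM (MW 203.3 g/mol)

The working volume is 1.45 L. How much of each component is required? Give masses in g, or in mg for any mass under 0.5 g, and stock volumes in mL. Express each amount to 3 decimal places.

glucose 57.130 mL; beef extract 10.585 g; magnesium chloride 8.108 mL; casamino acids 4.698 g; ammonium sulfate 12.163 g; magnesium chloride hexahydrate 3.331 g

Working volume: 1.45 L.
glucose: V = C2·V2/C1 = 1.97% ÷ 50% × 1450 mL = 57.130 mL
beef extract: 7.3 g/L × 1.45 L = 10.585 g
magnesium chloride: C1V1 = C2V2 → 6.71 mM × 1450 mL ÷ 1200 mM = 8.108 mL
casamino acids: 0.324 g per 100 mL × 1450 mL ÷ 100 = 4.698 g
ammonium sulfate: 63.5 mmol/L × 132.1 g/mol × 1.45 L ÷ 1000 = 12.163 g
magnesium chloride hexahydrate: 11.3 mmol/L × 203.3 g/mol × 1.45 L ÷ 1000 = 3.331 g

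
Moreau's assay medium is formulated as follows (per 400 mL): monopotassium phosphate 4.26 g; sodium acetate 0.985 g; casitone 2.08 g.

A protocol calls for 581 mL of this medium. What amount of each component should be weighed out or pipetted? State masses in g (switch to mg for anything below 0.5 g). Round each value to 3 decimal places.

Ratio of target to recipe volume: 581 / 400 = 1.4525.
monopotassium phosphate: 4.26 g × (581 mL / 400 mL) = 6.188 g
sodium acetate: 0.985 g × (581 mL / 400 mL) = 1.431 g
casitone: 2.08 g × (581 mL / 400 mL) = 3.021 g

monopotassium phosphate 6.188 g; sodium acetate 1.431 g; casitone 3.021 g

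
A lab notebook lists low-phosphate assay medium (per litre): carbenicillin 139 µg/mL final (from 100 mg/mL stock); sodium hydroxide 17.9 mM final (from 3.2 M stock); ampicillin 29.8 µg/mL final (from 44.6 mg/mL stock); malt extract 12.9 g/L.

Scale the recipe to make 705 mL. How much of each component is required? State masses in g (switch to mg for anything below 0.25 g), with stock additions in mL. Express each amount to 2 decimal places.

Target volume = 705 mL = 0.705 L.
carbenicillin: dilute stock: 139 µg/mL × 705 mL ÷ 100000 µg/mL = 0.98 mL
sodium hydroxide: dilute stock: 17.9 mM × 705 mL ÷ 3200 mM = 3.94 mL
ampicillin: V = C2·V2/C1 = 29.8 µg/mL × 705 mL ÷ 44600 µg/mL = 0.47 mL
malt extract: 12.9 g/L × 0.705 L = 9.09 g

carbenicillin 0.98 mL; sodium hydroxide 3.94 mL; ampicillin 0.47 mL; malt extract 9.09 g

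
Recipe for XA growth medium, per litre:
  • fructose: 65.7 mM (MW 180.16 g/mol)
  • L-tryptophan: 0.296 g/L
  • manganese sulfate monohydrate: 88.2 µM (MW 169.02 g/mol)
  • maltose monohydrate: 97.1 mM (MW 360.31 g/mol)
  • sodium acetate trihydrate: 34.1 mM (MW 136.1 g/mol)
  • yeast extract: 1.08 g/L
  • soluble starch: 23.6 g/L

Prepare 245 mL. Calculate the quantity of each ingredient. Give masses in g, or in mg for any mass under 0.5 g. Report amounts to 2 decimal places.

fructose 2.90 g; L-tryptophan 72.52 mg; manganese sulfate monohydrate 3.65 mg; maltose monohydrate 8.57 g; sodium acetate trihydrate 1.14 g; yeast extract 264.60 mg; soluble starch 5.78 g

Scale factor relative to 1 L: 0.245.
fructose: 65.7 mmol/L × 180.16 g/mol × 0.245 L ÷ 1000 = 2.90 g
L-tryptophan: 0.296 g/L × 0.245 L = 0.07252 g = 72.52 mg
manganese sulfate monohydrate: 88.2 µmol/L × 169.02 g/mol × 0.245 L ÷ 1000 = 3.65 mg
maltose monohydrate: 97.1 mmol/L × 360.31 g/mol × 0.245 L ÷ 1000 = 8.57 g
sodium acetate trihydrate: 34.1 mmol/L × 136.1 g/mol × 0.245 L ÷ 1000 = 1.14 g
yeast extract: 1.08 g/L × 0.245 L = 0.2646 g = 264.60 mg
soluble starch: 23.6 g/L × 0.245 L = 5.78 g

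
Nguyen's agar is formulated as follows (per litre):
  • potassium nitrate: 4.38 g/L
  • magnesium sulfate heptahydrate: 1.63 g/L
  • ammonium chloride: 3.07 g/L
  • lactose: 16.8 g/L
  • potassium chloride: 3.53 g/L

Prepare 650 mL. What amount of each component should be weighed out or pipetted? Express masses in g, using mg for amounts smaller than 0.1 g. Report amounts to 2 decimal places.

Working volume: 650 mL = 0.65 L.
potassium nitrate: 4.38 g/L × 0.65 L = 2.85 g
magnesium sulfate heptahydrate: 1.63 g/L × 0.65 L = 1.06 g
ammonium chloride: 3.07 g/L × 0.65 L = 2.00 g
lactose: 16.8 g/L × 0.65 L = 10.92 g
potassium chloride: 3.53 g/L × 0.65 L = 2.29 g

potassium nitrate 2.85 g; magnesium sulfate heptahydrate 1.06 g; ammonium chloride 2.00 g; lactose 10.92 g; potassium chloride 2.29 g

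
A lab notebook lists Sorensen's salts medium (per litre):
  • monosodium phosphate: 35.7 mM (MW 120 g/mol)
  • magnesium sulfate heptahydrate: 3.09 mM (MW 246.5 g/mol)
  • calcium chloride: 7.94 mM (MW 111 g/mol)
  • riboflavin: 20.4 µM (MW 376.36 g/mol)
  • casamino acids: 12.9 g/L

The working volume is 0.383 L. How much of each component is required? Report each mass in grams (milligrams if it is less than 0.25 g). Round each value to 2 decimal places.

monosodium phosphate 1.64 g; magnesium sulfate heptahydrate 0.29 g; calcium chloride 0.34 g; riboflavin 2.94 mg; casamino acids 4.94 g

Working volume: 0.383 L.
monosodium phosphate: 35.7 mmol/L × 120 g/mol × 0.383 L ÷ 1000 = 1.64 g
magnesium sulfate heptahydrate: 3.09 mmol/L × 246.5 g/mol × 0.383 L ÷ 1000 = 0.29 g
calcium chloride: 7.94 mmol/L × 111 g/mol × 0.383 L ÷ 1000 = 0.34 g
riboflavin: 20.4 µmol/L × 376.36 g/mol × 0.383 L ÷ 1000 = 2.94 mg
casamino acids: 12.9 g/L × 0.383 L = 4.94 g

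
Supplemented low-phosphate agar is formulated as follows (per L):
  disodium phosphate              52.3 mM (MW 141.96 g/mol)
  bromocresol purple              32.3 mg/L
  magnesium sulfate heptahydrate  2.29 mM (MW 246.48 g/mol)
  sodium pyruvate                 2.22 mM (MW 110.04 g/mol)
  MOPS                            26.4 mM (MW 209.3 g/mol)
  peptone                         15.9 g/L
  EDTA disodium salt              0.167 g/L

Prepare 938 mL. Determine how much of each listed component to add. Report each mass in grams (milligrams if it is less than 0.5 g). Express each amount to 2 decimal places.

Target volume = 938 mL = 0.938 L.
disodium phosphate: 52.3 mmol/L × 141.96 g/mol × 0.938 L ÷ 1000 = 6.96 g
bromocresol purple: 32.3 mg/L × 0.938 L = 30.30 mg
magnesium sulfate heptahydrate: 2.29 mmol/L × 246.48 g/mol × 0.938 L ÷ 1000 = 0.53 g
sodium pyruvate: 2.22 mmol/L × 110.04 mg/mmol × 0.938 L = 229.14 mg
MOPS: 26.4 mmol/L × 209.3 g/mol × 0.938 L ÷ 1000 = 5.18 g
peptone: 15.9 g/L × 0.938 L = 14.91 g
EDTA disodium salt: 0.167 g/L × 0.938 L = 0.156646 g = 156.65 mg

disodium phosphate 6.96 g; bromocresol purple 30.30 mg; magnesium sulfate heptahydrate 0.53 g; sodium pyruvate 229.14 mg; MOPS 5.18 g; peptone 14.91 g; EDTA disodium salt 156.65 mg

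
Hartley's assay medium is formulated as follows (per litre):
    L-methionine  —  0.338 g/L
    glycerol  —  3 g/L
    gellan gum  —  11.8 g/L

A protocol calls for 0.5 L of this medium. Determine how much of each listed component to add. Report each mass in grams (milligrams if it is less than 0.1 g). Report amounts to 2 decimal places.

Working volume: 0.5 L.
L-methionine: 0.338 g/L × 0.5 L = 0.17 g
glycerol: 3 g/L × 0.5 L = 1.50 g
gellan gum: 11.8 g/L × 0.5 L = 5.90 g

L-methionine 0.17 g; glycerol 1.50 g; gellan gum 5.90 g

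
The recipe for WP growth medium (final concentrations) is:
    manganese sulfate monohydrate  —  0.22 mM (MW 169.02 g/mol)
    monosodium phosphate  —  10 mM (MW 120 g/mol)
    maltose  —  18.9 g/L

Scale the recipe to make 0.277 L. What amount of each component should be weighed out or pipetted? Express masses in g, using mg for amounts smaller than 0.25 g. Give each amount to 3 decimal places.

Scale factor relative to 1 L: 0.277.
manganese sulfate monohydrate: 0.22 mmol/L × 169.02 mg/mmol × 0.277 L = 10.300 mg
monosodium phosphate: 10 mmol/L × 120 g/mol × 0.277 L ÷ 1000 = 0.332 g
maltose: 18.9 g/L × 0.277 L = 5.235 g

manganese sulfate monohydrate 10.300 mg; monosodium phosphate 0.332 g; maltose 5.235 g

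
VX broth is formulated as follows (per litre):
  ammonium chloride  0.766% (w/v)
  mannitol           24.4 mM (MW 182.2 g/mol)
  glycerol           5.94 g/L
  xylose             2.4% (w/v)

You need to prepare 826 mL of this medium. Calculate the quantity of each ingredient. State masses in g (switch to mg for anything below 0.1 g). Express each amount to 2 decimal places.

Scale factor relative to 1 L: 0.826.
ammonium chloride: 0.766% w/v = 7.66 g/L → 7.66 × 0.826 L = 6.33 g
mannitol: 24.4 mmol/L × 182.2 g/mol × 0.826 L ÷ 1000 = 3.67 g
glycerol: 5.94 g/L × 0.826 L = 4.91 g
xylose: 2.4% w/v = 24 g/L → 24 × 0.826 L = 19.82 g

ammonium chloride 6.33 g; mannitol 3.67 g; glycerol 4.91 g; xylose 19.82 g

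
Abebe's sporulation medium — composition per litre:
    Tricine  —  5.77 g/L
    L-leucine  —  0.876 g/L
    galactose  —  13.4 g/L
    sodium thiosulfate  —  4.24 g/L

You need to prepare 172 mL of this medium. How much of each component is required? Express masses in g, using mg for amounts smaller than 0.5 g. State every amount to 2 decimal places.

Tricine 0.99 g; L-leucine 150.67 mg; galactose 2.30 g; sodium thiosulfate 0.73 g

Working volume: 172 mL = 0.172 L.
Tricine: 5.77 g/L × 0.172 L = 0.99 g
L-leucine: 0.876 g/L × 0.172 L = 0.150672 g = 150.67 mg
galactose: 13.4 g/L × 0.172 L = 2.30 g
sodium thiosulfate: 4.24 g/L × 0.172 L = 0.73 g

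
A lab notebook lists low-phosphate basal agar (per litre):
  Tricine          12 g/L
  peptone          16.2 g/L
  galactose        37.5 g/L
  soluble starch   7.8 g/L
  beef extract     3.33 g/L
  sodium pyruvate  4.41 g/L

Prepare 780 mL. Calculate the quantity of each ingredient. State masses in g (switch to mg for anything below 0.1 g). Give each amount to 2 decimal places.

Working volume: 780 mL = 0.78 L.
Tricine: 12 g/L × 0.78 L = 9.36 g
peptone: 16.2 g/L × 0.78 L = 12.64 g
galactose: 37.5 g/L × 0.78 L = 29.25 g
soluble starch: 7.8 g/L × 0.78 L = 6.08 g
beef extract: 3.33 g/L × 0.78 L = 2.60 g
sodium pyruvate: 4.41 g/L × 0.78 L = 3.44 g

Tricine 9.36 g; peptone 12.64 g; galactose 29.25 g; soluble starch 6.08 g; beef extract 2.60 g; sodium pyruvate 3.44 g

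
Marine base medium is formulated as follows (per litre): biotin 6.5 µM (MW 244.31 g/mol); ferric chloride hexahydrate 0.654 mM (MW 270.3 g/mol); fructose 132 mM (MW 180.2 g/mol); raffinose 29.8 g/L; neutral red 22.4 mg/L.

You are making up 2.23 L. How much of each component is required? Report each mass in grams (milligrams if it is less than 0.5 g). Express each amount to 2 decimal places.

biotin 3.54 mg; ferric chloride hexahydrate 394.21 mg; fructose 53.04 g; raffinose 66.45 g; neutral red 49.95 mg

Scale factor relative to 1 L: 2.23.
biotin: 6.5 µmol/L × 244.31 g/mol × 2.23 L ÷ 1000 = 3.54 mg
ferric chloride hexahydrate: 0.654 mmol/L × 270.3 mg/mmol × 2.23 L = 394.21 mg
fructose: 132 mmol/L × 180.2 g/mol × 2.23 L ÷ 1000 = 53.04 g
raffinose: 29.8 g/L × 2.23 L = 66.45 g
neutral red: 22.4 mg/L × 2.23 L = 49.95 mg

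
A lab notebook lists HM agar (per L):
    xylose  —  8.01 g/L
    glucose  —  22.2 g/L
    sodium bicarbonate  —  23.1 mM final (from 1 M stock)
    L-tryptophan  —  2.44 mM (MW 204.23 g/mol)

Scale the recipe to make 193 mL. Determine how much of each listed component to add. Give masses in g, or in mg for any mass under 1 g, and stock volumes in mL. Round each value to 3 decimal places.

Working volume: 193 mL = 0.193 L.
xylose: 8.01 g/L × 0.193 L = 1.546 g
glucose: 22.2 g/L × 0.193 L = 4.285 g
sodium bicarbonate: V = C2·V2/C1 = 23.1 mM × 193 mL ÷ 1000 mM = 4.458 mL
L-tryptophan: 2.44 mmol/L × 204.23 mg/mmol × 0.193 L = 96.176 mg

xylose 1.546 g; glucose 4.285 g; sodium bicarbonate 4.458 mL; L-tryptophan 96.176 mg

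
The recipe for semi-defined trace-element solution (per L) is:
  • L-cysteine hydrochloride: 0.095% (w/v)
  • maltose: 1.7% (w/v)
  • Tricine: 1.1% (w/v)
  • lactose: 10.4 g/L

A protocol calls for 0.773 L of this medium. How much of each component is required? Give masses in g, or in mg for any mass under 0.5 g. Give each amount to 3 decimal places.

Working volume: 0.773 L.
L-cysteine hydrochloride: 0.095% w/v = 0.95 g/L → 0.95 × 0.773 L = 0.734 g
maltose: 1.7% w/v = 17 g/L → 17 × 0.773 L = 13.141 g
Tricine: 1.1% w/v = 11 g/L → 11 × 0.773 L = 8.503 g
lactose: 10.4 g/L × 0.773 L = 8.039 g

L-cysteine hydrochloride 0.734 g; maltose 13.141 g; Tricine 8.503 g; lactose 8.039 g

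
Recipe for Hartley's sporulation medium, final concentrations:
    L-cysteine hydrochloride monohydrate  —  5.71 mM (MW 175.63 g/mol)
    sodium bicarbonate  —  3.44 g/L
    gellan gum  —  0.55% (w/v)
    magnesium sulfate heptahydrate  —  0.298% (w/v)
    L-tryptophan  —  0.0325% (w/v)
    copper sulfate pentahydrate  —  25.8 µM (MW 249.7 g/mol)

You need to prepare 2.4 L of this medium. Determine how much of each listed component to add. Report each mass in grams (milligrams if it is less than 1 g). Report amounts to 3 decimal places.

L-cysteine hydrochloride monohydrate 2.407 g; sodium bicarbonate 8.256 g; gellan gum 13.200 g; magnesium sulfate heptahydrate 7.152 g; L-tryptophan 780.000 mg; copper sulfate pentahydrate 15.461 mg

Scale factor relative to 1 L: 2.4.
L-cysteine hydrochloride monohydrate: 5.71 mmol/L × 175.63 g/mol × 2.4 L ÷ 1000 = 2.407 g
sodium bicarbonate: 3.44 g/L × 2.4 L = 8.256 g
gellan gum: 0.55% w/v = 5.5 g/L → 5.5 × 2.4 L = 13.200 g
magnesium sulfate heptahydrate: 0.298 g per 100 mL × 2400 mL ÷ 100 = 7.152 g
L-tryptophan: 0.0325 g per 100 mL × 2400 mL ÷ 100 = 0.78 g = 780.000 mg
copper sulfate pentahydrate: 25.8 µmol/L × 249.7 g/mol × 2.4 L ÷ 1000 = 15.461 mg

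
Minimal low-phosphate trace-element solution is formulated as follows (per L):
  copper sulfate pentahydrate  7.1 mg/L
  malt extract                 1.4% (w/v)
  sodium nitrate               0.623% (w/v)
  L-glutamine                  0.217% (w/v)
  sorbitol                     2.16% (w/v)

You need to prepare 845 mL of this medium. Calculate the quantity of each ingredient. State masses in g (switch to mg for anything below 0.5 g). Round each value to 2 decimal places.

Working volume: 845 mL = 0.845 L.
copper sulfate pentahydrate: 7.1 mg/L × 0.845 L = 6.00 mg
malt extract: 1.4 g per 100 mL × 845 mL ÷ 100 = 11.83 g
sodium nitrate: 0.623% w/v = 6.23 g/L → 6.23 × 0.845 L = 5.26 g
L-glutamine: 0.217 g per 100 mL × 845 mL ÷ 100 = 1.83 g
sorbitol: 2.16 g per 100 mL × 845 mL ÷ 100 = 18.25 g

copper sulfate pentahydrate 6.00 mg; malt extract 11.83 g; sodium nitrate 5.26 g; L-glutamine 1.83 g; sorbitol 18.25 g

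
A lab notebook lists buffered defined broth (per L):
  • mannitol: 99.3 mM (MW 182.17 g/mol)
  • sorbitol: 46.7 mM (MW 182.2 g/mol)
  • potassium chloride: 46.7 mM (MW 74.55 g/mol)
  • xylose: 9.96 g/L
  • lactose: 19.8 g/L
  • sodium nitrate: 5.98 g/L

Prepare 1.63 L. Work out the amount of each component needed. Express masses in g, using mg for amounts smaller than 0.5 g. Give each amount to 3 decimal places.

mannitol 29.486 g; sorbitol 13.869 g; potassium chloride 5.675 g; xylose 16.235 g; lactose 32.274 g; sodium nitrate 9.747 g

Working volume: 1.63 L.
mannitol: 99.3 mmol/L × 182.17 g/mol × 1.63 L ÷ 1000 = 29.486 g
sorbitol: 46.7 mmol/L × 182.2 g/mol × 1.63 L ÷ 1000 = 13.869 g
potassium chloride: 46.7 mmol/L × 74.55 g/mol × 1.63 L ÷ 1000 = 5.675 g
xylose: 9.96 g/L × 1.63 L = 16.235 g
lactose: 19.8 g/L × 1.63 L = 32.274 g
sodium nitrate: 5.98 g/L × 1.63 L = 9.747 g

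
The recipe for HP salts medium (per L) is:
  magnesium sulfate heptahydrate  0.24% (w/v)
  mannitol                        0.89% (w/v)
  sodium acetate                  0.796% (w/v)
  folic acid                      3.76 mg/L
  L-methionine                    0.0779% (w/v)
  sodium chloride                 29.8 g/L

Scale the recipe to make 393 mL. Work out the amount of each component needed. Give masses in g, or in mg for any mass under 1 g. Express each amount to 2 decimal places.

Scale factor relative to 1 L: 0.393.
magnesium sulfate heptahydrate: 0.24 g per 100 mL × 393 mL ÷ 100 = 0.9432 g = 943.20 mg
mannitol: 0.89 g per 100 mL × 393 mL ÷ 100 = 3.50 g
sodium acetate: 0.796 g per 100 mL × 393 mL ÷ 100 = 3.13 g
folic acid: 3.76 mg/L × 0.393 L = 1.48 mg
L-methionine: 0.0779% w/v = 0.779 g/L → 0.779 × 0.393 L = 0.306147 g = 306.15 mg
sodium chloride: 29.8 g/L × 0.393 L = 11.71 g

magnesium sulfate heptahydrate 943.20 mg; mannitol 3.50 g; sodium acetate 3.13 g; folic acid 1.48 mg; L-methionine 306.15 mg; sodium chloride 11.71 g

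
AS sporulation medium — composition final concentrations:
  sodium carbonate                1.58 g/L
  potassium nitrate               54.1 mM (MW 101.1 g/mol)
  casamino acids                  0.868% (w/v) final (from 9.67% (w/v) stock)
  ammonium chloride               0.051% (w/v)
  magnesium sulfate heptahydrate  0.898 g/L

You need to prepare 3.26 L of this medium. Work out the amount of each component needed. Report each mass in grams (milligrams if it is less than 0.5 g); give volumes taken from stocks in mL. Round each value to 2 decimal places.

Working volume: 3.26 L.
sodium carbonate: 1.58 g/L × 3.26 L = 5.15 g
potassium nitrate: 54.1 mmol/L × 101.1 g/mol × 3.26 L ÷ 1000 = 17.83 g
casamino acids: V = C2·V2/C1 = 0.868% ÷ 9.67% × 3260 mL = 292.62 mL
ammonium chloride: 0.051 g per 100 mL × 3260 mL ÷ 100 = 1.66 g
magnesium sulfate heptahydrate: 0.898 g/L × 3.26 L = 2.93 g

sodium carbonate 5.15 g; potassium nitrate 17.83 g; casamino acids 292.62 mL; ammonium chloride 1.66 g; magnesium sulfate heptahydrate 2.93 g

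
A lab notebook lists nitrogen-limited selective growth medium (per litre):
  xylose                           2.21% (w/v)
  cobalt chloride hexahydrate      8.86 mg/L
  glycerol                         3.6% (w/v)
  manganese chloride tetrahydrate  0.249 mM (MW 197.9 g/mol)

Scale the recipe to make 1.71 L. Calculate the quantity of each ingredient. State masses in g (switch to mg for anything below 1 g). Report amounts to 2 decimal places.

Working volume: 1.71 L.
xylose: 2.21 g per 100 mL × 1710 mL ÷ 100 = 37.79 g
cobalt chloride hexahydrate: 8.86 mg/L × 1.71 L = 15.15 mg
glycerol: 3.6 g per 100 mL × 1710 mL ÷ 100 = 61.56 g
manganese chloride tetrahydrate: 0.249 mmol/L × 197.9 mg/mmol × 1.71 L = 84.26 mg

xylose 37.79 g; cobalt chloride hexahydrate 15.15 mg; glycerol 61.56 g; manganese chloride tetrahydrate 84.26 mg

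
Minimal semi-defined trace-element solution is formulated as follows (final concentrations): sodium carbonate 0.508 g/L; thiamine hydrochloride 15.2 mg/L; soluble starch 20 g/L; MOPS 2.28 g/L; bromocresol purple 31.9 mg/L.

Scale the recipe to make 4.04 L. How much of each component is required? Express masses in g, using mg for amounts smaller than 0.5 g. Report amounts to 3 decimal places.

Working volume: 4.04 L.
sodium carbonate: 0.508 g/L × 4.04 L = 2.052 g
thiamine hydrochloride: 15.2 mg/L × 4.04 L = 61.408 mg
soluble starch: 20 g/L × 4.04 L = 80.800 g
MOPS: 2.28 g/L × 4.04 L = 9.211 g
bromocresol purple: 31.9 mg/L × 4.04 L = 128.876 mg

sodium carbonate 2.052 g; thiamine hydrochloride 61.408 mg; soluble starch 80.800 g; MOPS 9.211 g; bromocresol purple 128.876 mg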